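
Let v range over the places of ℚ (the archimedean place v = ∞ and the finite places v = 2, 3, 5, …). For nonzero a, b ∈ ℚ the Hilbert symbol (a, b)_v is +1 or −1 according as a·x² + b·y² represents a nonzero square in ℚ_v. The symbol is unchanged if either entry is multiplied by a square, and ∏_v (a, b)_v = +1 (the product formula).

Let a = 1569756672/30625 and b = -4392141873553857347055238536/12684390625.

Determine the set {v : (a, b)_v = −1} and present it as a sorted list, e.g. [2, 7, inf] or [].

[11, 29]

Mod squares: a ≡ 75702, b ≡ -50493234. Check v ∈ {∞, 2, 3, 5, 7, 11, 13, 17, 23, 29, 31, 37, 53}.
v=17: a=17^0·(≡8), b=17^-2·(≡15) mod 17; (8|17)=+1, (15|17)=+1; (−1)^{0·-2·8}·(+1)^-2·(+1)^0 = +1.
v=29: a=29^0·(≡12), b=29^1·(≡11) mod 29; (12|29)=-1, (11|29)=-1; (−1)^{0·1·14}·(-1)^1·(-1)^0 = -1.
v=37: a=37^1·(≡21), b=37^3·(≡9) mod 37; (21|37)=+1, (9|37)=+1; (−1)^{1·3·18}·(+1)^3·(+1)^1 = +1.
v=∞: 75702 > 0 and -50493234 < 0  ⇒  (a,b)_∞ = +1.
v=5: a=5^-4·(≡3), b=5^-6·(≡4) mod 5; (3|5)=-1, (4|5)=+1; (−1)^{-4·-6·2}·(-1)^-6·(+1)^-4 = +1.
v=3: a=3^5·(≡1), b=3^15·(≡2) mod 3; (1|3)=+1, (2|3)=-1; (−1)^{5·15·1}·(+1)^15·(-1)^5 = +1.
v=11: a=11^1·(≡7), b=11^3·(≡6) mod 11; (7|11)=-1, (6|11)=-1; (−1)^{1·3·5}·(-1)^3·(-1)^1 = -1.
v=53: a=53^0·(≡27), b=53^-2·(≡11) mod 53; (27|53)=-1, (11|53)=+1; (−1)^{0·-2·26}·(-1)^-2·(+1)^0 = +1.
v=2: v_2(a)=9, v_2(b)=3; units ≡ 3, 7 (mod 8); ε·ε+αω+βω = 1·1+9·0+3·1 ≡ 0  ⇒  (a,b)_2 = +1.
v=23: a=23^0·(≡4), b=23^1·(≡17) mod 23; (4|23)=+1, (17|23)=-1; (−1)^{0·1·11}·(+1)^1·(-1)^0 = +1.
v=7: a=7^-2·(≡4), b=7^0·(≡3) mod 7; (4|7)=+1, (3|7)=-1; (−1)^{-2·0·3}·(+1)^0·(-1)^-2 = +1.
v=13: a=13^0·(≡12), b=13^4·(≡10) mod 13; (12|13)=+1, (10|13)=+1; (−1)^{0·4·6}·(+1)^4·(+1)^0 = +1.
v=31: a=31^1·(≡24), b=31^3·(≡20) mod 31; (24|31)=-1, (20|31)=+1; (−1)^{1·3·15}·(-1)^3·(+1)^1 = +1.
Ram(75702, -50493234) = {11, 29}; no ℚ_11-point on the conic.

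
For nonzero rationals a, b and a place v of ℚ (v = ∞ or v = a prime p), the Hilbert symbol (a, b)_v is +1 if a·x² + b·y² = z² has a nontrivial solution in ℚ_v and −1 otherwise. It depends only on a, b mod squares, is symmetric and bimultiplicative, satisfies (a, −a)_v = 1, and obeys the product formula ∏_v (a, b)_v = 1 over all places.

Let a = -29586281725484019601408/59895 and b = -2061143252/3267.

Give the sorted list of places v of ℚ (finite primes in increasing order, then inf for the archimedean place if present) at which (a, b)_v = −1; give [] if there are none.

Mod squares: a ≡ -73315, b ≡ -643839. Check v ∈ {∞, 2, 3, 5, 7, 11, 23, 31, 43}.
v=31: a=31^3·(≡17), b=31^1·(≡5) mod 31; (17|31)=-1, (5|31)=+1; (−1)^{3·1·15}·(-1)^1·(+1)^3 = +1.
v=43: a=43^3·(≡4), b=43^1·(≡2) mod 43; (4|43)=+1, (2|43)=-1; (−1)^{3·1·21}·(+1)^1·(-1)^3 = +1.
v=2: v_2(a)=12, v_2(b)=2; units ≡ 5, 1 (mod 8); ε·ε+αω+βω = 0·0+12·0+2·1 ≡ 0  ⇒  (a,b)_2 = +1.
v=∞: -73315 < 0 and -643839 < 0  ⇒  (a,b)_∞ = -1.
v=7: a=7^8·(≡6), b=7^5·(≡5) mod 7; (6|7)=-1, (5|7)=-1; (−1)^{8·5·3}·(-1)^5·(-1)^8 = -1.
v=3: a=3^-2·(≡2), b=3^-3·(≡1) mod 3; (2|3)=-1, (1|3)=+1; (−1)^{-2·-3·1}·(-1)^-3·(+1)^-2 = -1.
v=11: a=11^-3·(≡9), b=11^-2·(≡6) mod 11; (9|11)=+1, (6|11)=-1; (−1)^{-3·-2·5}·(+1)^-2·(-1)^-3 = -1.
v=5: a=5^-1·(≡3), b=5^0·(≡4) mod 5; (3|5)=-1, (4|5)=+1; (−1)^{-1·0·2}·(-1)^0·(+1)^-1 = +1.
v=23: a=23^2·(≡8), b=23^1·(≡22) mod 23; (8|23)=+1, (22|23)=-1; (−1)^{2·1·11}·(+1)^1·(-1)^2 = +1.
|Ram(-73315, -643839)| = 4, even; anisotropic at {3, 7, 11, ∞}.

[3, 7, 11, inf]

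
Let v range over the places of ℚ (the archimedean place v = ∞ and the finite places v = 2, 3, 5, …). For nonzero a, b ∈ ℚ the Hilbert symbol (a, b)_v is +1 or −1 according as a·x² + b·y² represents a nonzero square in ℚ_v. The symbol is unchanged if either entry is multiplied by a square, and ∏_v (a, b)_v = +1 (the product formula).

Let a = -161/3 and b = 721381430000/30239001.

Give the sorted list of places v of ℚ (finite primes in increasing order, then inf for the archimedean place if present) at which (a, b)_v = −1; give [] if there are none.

[3, 23]

Mod squares: a ≡ -483, b ≡ 23. Check v ∈ {∞, 2, 3, 5, 7, 11, 13, 23, 47}.
v=23: a=23^1·(≡13), b=23^3·(≡12) mod 23; (13|23)=+1, (12|23)=+1; (−1)^{1·3·11}·(+1)^3·(+1)^1 = -1.
v=∞: -483 < 0 and 23 > 0  ⇒  (a,b)_∞ = +1.
v=3: a=3^-1·(≡1), b=3^-4·(≡2) mod 3; (1|3)=+1, (2|3)=-1; (−1)^{-1·-4·1}·(+1)^-4·(-1)^-1 = -1.
v=7: a=7^1·(≡4), b=7^2·(≡4) mod 7; (4|7)=+1, (4|7)=+1; (−1)^{1·2·3}·(+1)^2·(+1)^1 = +1.
v=47: a=47^0·(≡9), b=47^-2·(≡15) mod 47; (9|47)=+1, (15|47)=-1; (−1)^{0·-2·23}·(+1)^-2·(-1)^0 = +1.
v=5: a=5^0·(≡3), b=5^4·(≡3) mod 5; (3|5)=-1, (3|5)=-1; (−1)^{0·4·2}·(-1)^4·(-1)^0 = +1.
v=13: a=13^0·(≡7), b=13^-2·(≡1) mod 13; (7|13)=-1, (1|13)=+1; (−1)^{0·-2·6}·(-1)^-2·(+1)^0 = +1.
v=2: v_2(a)=0, v_2(b)=4; units ≡ 5, 7 (mod 8); ε·ε+αω+βω = 0·1+0·0+4·1 ≡ 0  ⇒  (a,b)_2 = +1.
v=11: a=11^0·(≡5), b=11^2·(≡5) mod 11; (5|11)=+1, (5|11)=+1; (−1)^{0·2·5}·(+1)^2·(+1)^0 = +1.
(-483, 23 / ℚ) ramifies at {3, 23}: a division algebra.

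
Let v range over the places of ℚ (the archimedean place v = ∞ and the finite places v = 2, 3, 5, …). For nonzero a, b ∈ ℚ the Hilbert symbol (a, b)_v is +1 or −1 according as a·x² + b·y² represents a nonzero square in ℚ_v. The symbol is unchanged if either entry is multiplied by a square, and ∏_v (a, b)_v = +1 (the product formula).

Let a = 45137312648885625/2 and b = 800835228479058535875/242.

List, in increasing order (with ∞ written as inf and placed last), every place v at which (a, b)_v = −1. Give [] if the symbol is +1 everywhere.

Mod squares: a ≡ 18354, b ≡ 870. Check v ∈ {∞, 2, 3, 5, 7, 11, 19, 23, 29}.
v=∞: 18354 > 0 and 870 > 0  ⇒  (a,b)_∞ = +1.
v=5: a=5^4·(≡1), b=5^3·(≡1) mod 5; (1|5)=+1, (1|5)=+1; (−1)^{4·3·2}·(+1)^3·(+1)^4 = +1.
v=7: a=7^3·(≡4), b=7^4·(≡4) mod 7; (4|7)=+1, (4|7)=+1; (−1)^{3·4·3}·(+1)^4·(+1)^3 = +1.
v=11: a=11^0·(≡7), b=11^-2·(≡1) mod 11; (7|11)=-1, (1|11)=+1; (−1)^{0·-2·5}·(-1)^-2·(+1)^0 = +1.
v=3: a=3^1·(≡1), b=3^1·(≡2) mod 3; (1|3)=+1, (2|3)=-1; (−1)^{1·1·1}·(+1)^1·(-1)^1 = +1.
v=19: a=19^3·(≡9), b=19^4·(≡15) mod 19; (9|19)=+1, (15|19)=-1; (−1)^{3·4·9}·(+1)^4·(-1)^3 = -1.
v=23: a=23^3·(≡2), b=23^4·(≡21) mod 23; (2|23)=+1, (21|23)=-1; (−1)^{3·4·11}·(+1)^4·(-1)^3 = -1.
v=2: v_2(a)=-1, v_2(b)=-1; units ≡ 1, 3 (mod 8); ε·ε+αω+βω = 0·1+-1·1+-1·0 ≡ 1  ⇒  (a,b)_2 = -1.
v=29: a=29^2·(≡26), b=29^3·(≡25) mod 29; (26|29)=-1, (25|29)=+1; (−1)^{2·3·14}·(-1)^3·(+1)^2 = -1.
(18354, 870 / ℚ) ramifies at {2, 19, 23, 29}: a division algebra.

[2, 19, 23, 29]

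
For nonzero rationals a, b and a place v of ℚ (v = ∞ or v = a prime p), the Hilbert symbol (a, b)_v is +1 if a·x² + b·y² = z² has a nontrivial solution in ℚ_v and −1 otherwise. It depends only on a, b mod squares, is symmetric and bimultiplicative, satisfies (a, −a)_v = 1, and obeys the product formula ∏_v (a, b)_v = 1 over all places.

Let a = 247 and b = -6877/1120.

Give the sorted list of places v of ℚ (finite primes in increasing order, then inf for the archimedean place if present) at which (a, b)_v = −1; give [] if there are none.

[5, 19]

Mod squares: a ≡ 247, b ≡ -910. Check v ∈ {∞, 2, 5, 7, 13, 19, 23}.
v=23: a=23^0·(≡17), b=23^2·(≡15) mod 23; (17|23)=-1, (15|23)=-1; (−1)^{0·2·11}·(-1)^2·(-1)^0 = +1.
v=19: a=19^1·(≡13), b=19^0·(≡18) mod 19; (13|19)=-1, (18|19)=-1; (−1)^{1·0·9}·(-1)^0·(-1)^1 = -1.
v=13: a=13^1·(≡6), b=13^1·(≡2) mod 13; (6|13)=-1, (2|13)=-1; (−1)^{1·1·6}·(-1)^1·(-1)^1 = +1.
v=5: a=5^0·(≡2), b=5^-1·(≡2) mod 5; (2|5)=-1, (2|5)=-1; (−1)^{0·-1·2}·(-1)^-1·(-1)^0 = -1.
v=∞: 247 > 0 and -910 < 0  ⇒  (a,b)_∞ = +1.
v=7: a=7^0·(≡2), b=7^-1·(≡3) mod 7; (2|7)=+1, (3|7)=-1; (−1)^{0·-1·3}·(+1)^-1·(-1)^0 = +1.
v=2: v_2(a)=0, v_2(b)=-5; units ≡ 7, 1 (mod 8); ε·ε+αω+βω = 1·0+0·0+-5·0 ≡ 0  ⇒  (a,b)_2 = +1.
(247, -910 / ℚ) ramifies at {5, 19}: a division algebra.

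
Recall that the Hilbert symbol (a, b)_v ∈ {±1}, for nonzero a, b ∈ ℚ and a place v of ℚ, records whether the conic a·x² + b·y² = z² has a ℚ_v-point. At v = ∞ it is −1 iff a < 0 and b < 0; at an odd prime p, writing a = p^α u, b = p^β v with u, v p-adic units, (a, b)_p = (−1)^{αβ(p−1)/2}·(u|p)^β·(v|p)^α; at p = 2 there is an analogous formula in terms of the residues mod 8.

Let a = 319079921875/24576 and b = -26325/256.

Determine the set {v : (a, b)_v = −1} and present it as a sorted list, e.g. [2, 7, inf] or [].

[2, 3, 5, 13]

Mod squares: a ≡ 4290, b ≡ -13. Check v ∈ {∞, 2, 3, 5, 11, 13}.
v=∞: 4290 > 0 and -13 < 0  ⇒  (a,b)_∞ = +1.
v=13: a=13^5·(≡6), b=13^1·(≡9) mod 13; (6|13)=-1, (9|13)=+1; (−1)^{5·1·6}·(-1)^1·(+1)^5 = -1.
v=11: a=11^1·(≡4), b=11^0·(≡3) mod 11; (4|11)=+1, (3|11)=+1; (−1)^{1·0·5}·(+1)^0·(+1)^1 = +1.
v=3: a=3^-1·(≡2), b=3^4·(≡2) mod 3; (2|3)=-1, (2|3)=-1; (−1)^{-1·4·1}·(-1)^4·(-1)^-1 = -1.
v=2: v_2(a)=-13, v_2(b)=-8; units ≡ 1, 3 (mod 8); ε·ε+αω+βω = 0·1+-13·1+-8·0 ≡ 1  ⇒  (a,b)_2 = -1.
v=5: a=5^7·(≡3), b=5^2·(≡2) mod 5; (3|5)=-1, (2|5)=-1; (−1)^{7·2·2}·(-1)^2·(-1)^7 = -1.
|Ram(4290, -13)| = 4, even; anisotropic at {2, 3, 5, 13}.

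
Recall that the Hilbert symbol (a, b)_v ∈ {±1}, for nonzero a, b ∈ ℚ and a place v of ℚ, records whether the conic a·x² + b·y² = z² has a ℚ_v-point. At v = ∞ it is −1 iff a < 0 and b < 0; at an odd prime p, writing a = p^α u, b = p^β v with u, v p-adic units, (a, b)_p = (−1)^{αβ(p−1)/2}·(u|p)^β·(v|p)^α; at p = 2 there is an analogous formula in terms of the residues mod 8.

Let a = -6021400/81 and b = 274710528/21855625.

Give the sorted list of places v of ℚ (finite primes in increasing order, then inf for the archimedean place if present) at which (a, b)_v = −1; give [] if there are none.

(a, b) ≡ (-60214, 23) mod (ℚ^×)²; places V = {2, 3, 5, 7, 11, 17, 23, ∞}.
(a,b)_11: α=1, u≡1; β=-2, v≡3 (mod 11); (1|11)=+1, (3|11)=+1; sign (−1)^0·+1^-2·+1^1 = +1.
(a,b)_2: α=3, β=14; u≡5, v≡7 (mod 8); ε(u)ε(v)=0·1, αω(v)=3·0, βω(u)=14·1; sum ≡ 0  ⇒  +1.
(a,b)_5: α=2, u≡4; β=-4, v≡2 (mod 5); (4|5)=+1, (2|5)=-1; sign (−1)^0·+1^-4·-1^2 = +1.
(a,b)_23: α=1, u≡18; β=1, v≡1 (mod 23); (18|23)=+1, (1|23)=+1; sign (−1)^1·+1^1·+1^1 = -1.
(a,b)_17: α=1, u≡14; β=-2, v≡11 (mod 17); (14|17)=-1, (11|17)=-1; sign (−1)^0·-1^-2·-1^1 = -1.
(a,b)_3: α=-4, u≡2; β=6, v≡2 (mod 3); (2|3)=-1, (2|3)=-1; sign (−1)^0·-1^6·-1^-4 = +1.
(a,b)_7: α=1, u≡4; β=0, v≡1 (mod 7); (4|7)=+1, (1|7)=+1; sign (−1)^0·+1^0·+1^1 = +1.
(a,b)_∞: sgn(-60214)=−, sgn(23)=+, so +1.
Ram(-60214, 23) = {17, 23}; no ℚ_17-point on the conic.

[17, 23]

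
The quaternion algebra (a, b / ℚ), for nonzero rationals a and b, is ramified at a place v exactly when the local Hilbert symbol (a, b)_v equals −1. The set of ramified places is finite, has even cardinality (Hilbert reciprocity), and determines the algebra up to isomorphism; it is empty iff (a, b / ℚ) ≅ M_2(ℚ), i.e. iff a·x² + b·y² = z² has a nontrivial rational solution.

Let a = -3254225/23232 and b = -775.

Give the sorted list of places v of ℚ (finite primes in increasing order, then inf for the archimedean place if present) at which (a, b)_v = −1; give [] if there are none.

[3, 13, 17, inf]

(a, b) ≡ (-390507, -31) mod (ℚ^×)²; places V = {2, 3, 5, 11, 13, 17, 19, 31, ∞}.
(a,b)_∞: sgn(-390507)=−, sgn(-31)=−, so -1.
(a,b)_19: α=1, u≡17; β=0, v≡4 (mod 19); (17|19)=+1, (4|19)=+1; sign (−1)^0·+1^0·+1^1 = +1.
(a,b)_31: α=1, u≡16; β=1, v≡6 (mod 31); (16|31)=+1, (6|31)=-1; sign (−1)^1·+1^1·-1^1 = +1.
(a,b)_3: α=-1, u≡1; β=0, v≡2 (mod 3); (1|3)=+1, (2|3)=-1; sign (−1)^0·+1^0·-1^-1 = -1.
(a,b)_5: α=2, u≡3; β=2, v≡4 (mod 5); (3|5)=-1, (4|5)=+1; sign (−1)^0·-1^2·+1^2 = +1.
(a,b)_2: α=-6, β=0; u≡5, v≡1 (mod 8); ε(u)ε(v)=0·0, αω(v)=-6·0, βω(u)=0·1; sum ≡ 0  ⇒  +1.
(a,b)_11: α=-2, u≡3; β=0, v≡6 (mod 11); (3|11)=+1, (6|11)=-1; sign (−1)^0·+1^0·-1^-2 = +1.
(a,b)_17: α=1, u≡8; β=0, v≡7 (mod 17); (8|17)=+1, (7|17)=-1; sign (−1)^0·+1^0·-1^1 = -1.
(a,b)_13: α=1, u≡3; β=0, v≡5 (mod 13); (3|13)=+1, (5|13)=-1; sign (−1)^0·+1^0·-1^1 = -1.
(-390507, -31 / ℚ) ramifies at {3, 13, 17, ∞}: a division algebra.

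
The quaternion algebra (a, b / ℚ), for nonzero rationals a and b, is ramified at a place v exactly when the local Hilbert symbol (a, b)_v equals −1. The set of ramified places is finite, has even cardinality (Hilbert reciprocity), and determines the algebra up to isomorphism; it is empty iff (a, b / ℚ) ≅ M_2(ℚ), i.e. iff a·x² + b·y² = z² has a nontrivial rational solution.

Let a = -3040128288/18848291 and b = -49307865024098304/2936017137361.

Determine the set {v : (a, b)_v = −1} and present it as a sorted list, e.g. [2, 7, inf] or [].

[3, inf]

Mod squares: a ≡ -22, b ≡ -39. Check v ∈ {∞, 2, 3, 7, 11, 13, 17, 19}.
v=13: a=13^0·(≡9), b=13^1·(≡3) mod 13; (9|13)=+1, (3|13)=+1; (−1)^{0·1·6}·(+1)^1·(+1)^0 = +1.
v=19: a=19^4·(≡7), b=19^6·(≡3) mod 19; (7|19)=+1, (3|19)=-1; (−1)^{4·6·9}·(+1)^6·(-1)^4 = +1.
v=3: a=3^6·(≡2), b=3^9·(≡2) mod 3; (2|3)=-1, (2|3)=-1; (−1)^{6·9·1}·(-1)^9·(-1)^6 = -1.
v=17: a=17^-2·(≡3), b=17^-4·(≡14) mod 17; (3|17)=-1, (14|17)=-1; (−1)^{-2·-4·8}·(-1)^-4·(-1)^-2 = +1.
v=2: v_2(a)=5, v_2(b)=12; units ≡ 5, 1 (mod 8); ε·ε+αω+βω = 0·0+5·0+12·1 ≡ 0  ⇒  (a,b)_2 = +1.
v=∞: -22 < 0 and -39 < 0  ⇒  (a,b)_∞ = -1.
v=7: a=7^-2·(≡3), b=7^-4·(≡3) mod 7; (3|7)=-1, (3|7)=-1; (−1)^{-2·-4·3}·(-1)^-4·(-1)^-2 = +1.
v=11: a=11^-3·(≡3), b=11^-4·(≡5) mod 11; (3|11)=+1, (5|11)=+1; (−1)^{-3·-4·5}·(+1)^-4·(+1)^-3 = +1.
|Ram(-22, -39)| = 2, even; anisotropic at {3, ∞}.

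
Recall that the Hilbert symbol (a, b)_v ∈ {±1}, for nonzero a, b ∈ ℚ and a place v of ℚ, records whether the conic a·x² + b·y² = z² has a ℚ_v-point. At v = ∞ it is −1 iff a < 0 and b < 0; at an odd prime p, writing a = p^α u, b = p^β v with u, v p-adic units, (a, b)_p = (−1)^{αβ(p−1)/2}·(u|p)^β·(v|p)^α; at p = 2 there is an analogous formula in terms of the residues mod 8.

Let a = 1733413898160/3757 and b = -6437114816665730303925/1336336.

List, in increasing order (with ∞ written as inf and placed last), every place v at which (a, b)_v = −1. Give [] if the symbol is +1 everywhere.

[2, 5, 13, 29]

(a, b) ≡ (3323255, -37) mod (ℚ^×)²; places V = {2, 3, 5, 7, 13, 17, 29, 31, 37, 41, 43, ∞}.
(a,b)_13: α=-1, u≡3; β=2, v≡2 (mod 13); (3|13)=+1, (2|13)=-1; sign (−1)^0·+1^2·-1^-1 = -1.
(a,b)_29: α=1, u≡5; β=2, v≡11 (mod 29); (5|29)=+1, (11|29)=-1; sign (−1)^0·+1^2·-1^1 = -1.
(a,b)_∞: sgn(3323255)=+, sgn(-37)=−, so +1.
(a,b)_2: α=4, β=-4; u≡7, v≡3 (mod 8); ε(u)ε(v)=1·1, αω(v)=4·1, βω(u)=-4·0; sum ≡ 1  ⇒  -1.
(a,b)_3: α=2, u≡2; β=8, v≡2 (mod 3); (2|3)=-1, (2|3)=-1; sign (−1)^0·-1^8·-1^2 = +1.
(a,b)_37: α=0, u≡27; β=1, v≡21 (mod 37); (27|37)=+1, (21|37)=+1; sign (−1)^0·+1^1·+1^0 = +1.
(a,b)_41: α=1, u≡2; β=2, v≡16 (mod 41); (2|41)=+1, (16|41)=+1; sign (−1)^0·+1^2·+1^1 = +1.
(a,b)_43: α=1, u≡9; β=2, v≡24 (mod 43); (9|43)=+1, (24|43)=+1; sign (−1)^0·+1^2·+1^1 = +1.
(a,b)_17: α=-2, u≡12; β=-4, v≡7 (mod 17); (12|17)=-1, (7|17)=-1; sign (−1)^0·-1^-4·-1^-2 = +1.
(a,b)_5: α=1, u≡1; β=2, v≡3 (mod 5); (1|5)=+1, (3|5)=-1; sign (−1)^0·+1^2·-1^1 = -1.
(a,b)_7: α=2, u≡6; β=4, v≡5 (mod 7); (6|7)=-1, (5|7)=-1; sign (−1)^0·-1^4·-1^2 = +1.
(a,b)_31: α=2, u≡13; β=0, v≡9 (mod 31); (13|31)=-1, (9|31)=+1; sign (−1)^0·-1^0·+1^2 = +1.
Ram(3323255, -37) = {2, 5, 13, 29}; no ℚ_2-point on the conic.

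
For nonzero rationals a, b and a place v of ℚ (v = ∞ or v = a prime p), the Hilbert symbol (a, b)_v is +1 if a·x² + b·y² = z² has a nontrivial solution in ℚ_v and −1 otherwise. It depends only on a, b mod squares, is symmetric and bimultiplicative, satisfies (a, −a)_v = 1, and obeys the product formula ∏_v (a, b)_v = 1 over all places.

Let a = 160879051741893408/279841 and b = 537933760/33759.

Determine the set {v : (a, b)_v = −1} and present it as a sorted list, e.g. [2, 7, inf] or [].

[5, 7]

(a, b) ≡ (82, 31465) mod (ℚ^×)²; places V = {2, 3, 5, 7, 11, 13, 19, 23, 29, 31, 41, ∞}.
(a,b)_7: α=2, u≡6; β=3, v≡1 (mod 7); (6|7)=-1, (1|7)=+1; sign (−1)^0·-1^3·+1^2 = -1.
(a,b)_11: α=2, u≡3; β=-2, v≡3 (mod 11); (3|11)=+1, (3|11)=+1; sign (−1)^0·+1^-2·+1^2 = +1.
(a,b)_13: α=0, u≡9; β=2, v≡5 (mod 13); (9|13)=+1, (5|13)=-1; sign (−1)^0·+1^2·-1^0 = +1.
(a,b)_2: α=5, β=6; u≡1, v≡1 (mod 8); ε(u)ε(v)=0·0, αω(v)=5·0, βω(u)=6·0; sum ≡ 0  ⇒  +1.
(a,b)_29: α=4, u≡25; β=1, v≡18 (mod 29); (25|29)=+1, (18|29)=-1; sign (−1)^0·+1^1·-1^4 = +1.
(a,b)_19: α=2, u≡16; β=0, v≡4 (mod 19); (16|19)=+1, (4|19)=+1; sign (−1)^0·+1^0·+1^2 = +1.
(a,b)_31: α=0, u≡18; β=-1, v≡15 (mod 31); (18|31)=+1, (15|31)=-1; sign (−1)^0·+1^-1·-1^0 = +1.
(a,b)_23: α=-4, u≡2; β=0, v≡3 (mod 23); (2|23)=+1, (3|23)=+1; sign (−1)^0·+1^0·+1^-4 = +1.
(a,b)_41: α=1, u≡18; β=0, v≡40 (mod 41); (18|41)=+1, (40|41)=+1; sign (−1)^0·+1^0·+1^1 = +1.
(a,b)_∞: sgn(82)=+, sgn(31465)=+, so +1.
(a,b)_3: α=4, u≡1; β=-2, v≡1 (mod 3); (1|3)=+1, (1|3)=+1; sign (−1)^0·+1^-2·+1^4 = +1.
(a,b)_5: α=0, u≡3; β=1, v≡3 (mod 5); (3|5)=-1, (3|5)=-1; sign (−1)^0·-1^1·-1^0 = -1.
Ram(82, 31465) = {5, 7}; no ℚ_5-point on the conic.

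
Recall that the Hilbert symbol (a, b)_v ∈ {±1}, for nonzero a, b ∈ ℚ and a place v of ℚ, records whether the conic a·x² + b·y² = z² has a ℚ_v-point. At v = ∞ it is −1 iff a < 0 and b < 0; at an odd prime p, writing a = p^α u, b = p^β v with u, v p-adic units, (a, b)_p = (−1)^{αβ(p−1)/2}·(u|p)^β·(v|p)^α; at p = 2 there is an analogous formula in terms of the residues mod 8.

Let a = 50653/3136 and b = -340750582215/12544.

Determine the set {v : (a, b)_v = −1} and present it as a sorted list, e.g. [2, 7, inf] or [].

[5, 17, 23, 31]

Mod squares: a ≡ 37, b ≡ -181815. Check v ∈ {∞, 2, 3, 5, 7, 17, 23, 31, 37}.
v=37: a=37^3·(≡4), b=37^4·(≡3) mod 37; (4|37)=+1, (3|37)=+1; (−1)^{3·4·18}·(+1)^4·(+1)^3 = +1.
v=17: a=17^0·(≡14), b=17^1·(≡13) mod 17; (14|17)=-1, (13|17)=+1; (−1)^{0·1·8}·(-1)^1·(+1)^0 = -1.
v=7: a=7^-2·(≡1), b=7^-2·(≡5) mod 7; (1|7)=+1, (5|7)=-1; (−1)^{-2·-2·3}·(+1)^-2·(-1)^-2 = +1.
v=31: a=31^0·(≡6), b=31^1·(≡8) mod 31; (6|31)=-1, (8|31)=+1; (−1)^{0·1·15}·(-1)^1·(+1)^0 = -1.
v=3: a=3^0·(≡1), b=3^1·(≡1) mod 3; (1|3)=+1, (1|3)=+1; (−1)^{0·1·1}·(+1)^1·(+1)^0 = +1.
v=5: a=5^0·(≡3), b=5^1·(≡3) mod 5; (3|5)=-1, (3|5)=-1; (−1)^{0·1·2}·(-1)^1·(-1)^0 = -1.
v=∞: 37 > 0 and -181815 < 0  ⇒  (a,b)_∞ = +1.
v=23: a=23^0·(≡21), b=23^1·(≡20) mod 23; (21|23)=-1, (20|23)=-1; (−1)^{0·1·11}·(-1)^1·(-1)^0 = -1.
v=2: v_2(a)=-6, v_2(b)=-8; units ≡ 5, 1 (mod 8); ε·ε+αω+βω = 0·0+-6·0+-8·1 ≡ 0  ⇒  (a,b)_2 = +1.
Ram(37, -181815) = {5, 17, 23, 31}; no ℚ_5-point on the conic.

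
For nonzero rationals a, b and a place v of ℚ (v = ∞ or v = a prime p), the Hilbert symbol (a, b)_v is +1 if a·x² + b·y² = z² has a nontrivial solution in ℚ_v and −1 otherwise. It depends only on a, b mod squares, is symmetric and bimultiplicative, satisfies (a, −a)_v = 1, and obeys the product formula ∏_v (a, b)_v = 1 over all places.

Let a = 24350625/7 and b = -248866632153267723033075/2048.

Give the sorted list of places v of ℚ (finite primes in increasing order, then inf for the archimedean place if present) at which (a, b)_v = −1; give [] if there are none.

[13, 37]

Mod squares: a ≡ 3367, b ≡ -10374. Check v ∈ {∞, 2, 3, 5, 7, 13, 19, 31, 37}.
v=19: a=19^0·(≡5), b=19^1·(≡11) mod 19; (5|19)=+1, (11|19)=+1; (−1)^{0·1·9}·(+1)^1·(+1)^0 = +1.
v=37: a=37^1·(≡22), b=37^4·(≡6) mod 37; (22|37)=-1, (6|37)=-1; (−1)^{1·4·18}·(-1)^4·(-1)^1 = -1.
v=5: a=5^4·(≡3), b=5^2·(≡4) mod 5; (3|5)=-1, (4|5)=+1; (−1)^{4·2·2}·(-1)^2·(+1)^4 = +1.
v=7: a=7^-1·(≡5), b=7^1·(≡2) mod 7; (5|7)=-1, (2|7)=+1; (−1)^{-1·1·3}·(-1)^1·(+1)^-1 = +1.
v=13: a=13^1·(≡1), b=13^3·(≡5) mod 13; (1|13)=+1, (5|13)=-1; (−1)^{1·3·6}·(+1)^3·(-1)^1 = -1.
v=31: a=31^0·(≡9), b=31^4·(≡6) mod 31; (9|31)=+1, (6|31)=-1; (−1)^{0·4·15}·(+1)^4·(-1)^0 = +1.
v=3: a=3^4·(≡1), b=3^9·(≡1) mod 3; (1|3)=+1, (1|3)=+1; (−1)^{4·9·1}·(+1)^9·(+1)^4 = +1.
v=2: v_2(a)=0, v_2(b)=-11; units ≡ 7, 5 (mod 8); ε·ε+αω+βω = 1·0+0·1+-11·0 ≡ 0  ⇒  (a,b)_2 = +1.
v=∞: 3367 > 0 and -10374 < 0  ⇒  (a,b)_∞ = +1.
|Ram(3367, -10374)| = 2, even; anisotropic at {13, 37}.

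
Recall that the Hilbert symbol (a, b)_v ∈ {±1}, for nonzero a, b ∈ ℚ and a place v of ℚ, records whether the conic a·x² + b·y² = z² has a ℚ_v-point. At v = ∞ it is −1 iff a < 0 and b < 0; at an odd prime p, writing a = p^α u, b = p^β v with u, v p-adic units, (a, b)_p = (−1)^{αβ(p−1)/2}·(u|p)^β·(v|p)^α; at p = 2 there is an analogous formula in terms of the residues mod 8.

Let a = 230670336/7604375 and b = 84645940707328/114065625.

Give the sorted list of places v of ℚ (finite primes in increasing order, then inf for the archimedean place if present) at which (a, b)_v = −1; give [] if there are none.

Mod squares: a ≡ 897, b ≡ 5870865. Check v ∈ {∞, 2, 3, 5, 7, 11, 13, 17, 19, 23, 29}.
v=∞: 897 > 0 and 5870865 > 0  ⇒  (a,b)_∞ = +1.
v=29: a=29^0·(≡26), b=29^2·(≡21) mod 29; (26|29)=-1, (21|29)=-1; (−1)^{0·2·14}·(-1)^2·(-1)^0 = +1.
v=11: a=11^0·(≡8), b=11^1·(≡8) mod 11; (8|11)=-1, (8|11)=-1; (−1)^{0·1·5}·(-1)^1·(-1)^0 = -1.
v=19: a=19^2·(≡5), b=19^2·(≡1) mod 19; (5|19)=+1, (1|19)=+1; (−1)^{2·2·9}·(+1)^2·(+1)^2 = +1.
v=2: v_2(a)=14, v_2(b)=14; units ≡ 1, 1 (mod 8); ε·ε+αω+βω = 0·0+14·0+14·0 ≡ 0  ⇒  (a,b)_2 = +1.
v=7: a=7^0·(≡4), b=7^1·(≡2) mod 7; (4|7)=+1, (2|7)=+1; (−1)^{0·1·3}·(+1)^1·(+1)^0 = +1.
v=23: a=23^-3·(≡6), b=23^-3·(≡18) mod 23; (6|23)=+1, (18|23)=+1; (−1)^{-3·-3·11}·(+1)^-3·(+1)^-3 = -1.
v=13: a=13^1·(≡10), b=13^1·(≡5) mod 13; (10|13)=+1, (5|13)=-1; (−1)^{1·1·6}·(+1)^1·(-1)^1 = -1.
v=17: a=17^0·(≡13), b=17^1·(≡14) mod 17; (13|17)=+1, (14|17)=-1; (−1)^{0·1·8}·(+1)^1·(-1)^0 = +1.
v=5: a=5^-4·(≡3), b=5^-5·(≡3) mod 5; (3|5)=-1, (3|5)=-1; (−1)^{-4·-5·2}·(-1)^-5·(-1)^-4 = -1.
v=3: a=3^1·(≡2), b=3^-1·(≡1) mod 3; (2|3)=-1, (1|3)=+1; (−1)^{1·-1·1}·(-1)^-1·(+1)^1 = +1.
|Ram(897, 5870865)| = 4, even; anisotropic at {5, 11, 13, 23}.

[5, 11, 13, 23]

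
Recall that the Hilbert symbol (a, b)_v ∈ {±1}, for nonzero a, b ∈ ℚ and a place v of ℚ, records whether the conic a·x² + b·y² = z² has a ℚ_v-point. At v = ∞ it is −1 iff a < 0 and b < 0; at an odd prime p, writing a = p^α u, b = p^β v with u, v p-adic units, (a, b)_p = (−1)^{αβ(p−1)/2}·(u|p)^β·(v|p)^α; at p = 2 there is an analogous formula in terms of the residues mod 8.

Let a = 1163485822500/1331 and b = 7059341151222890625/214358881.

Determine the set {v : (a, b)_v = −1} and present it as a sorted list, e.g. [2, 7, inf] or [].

[3, 11, 17, 47]

(a, b) ≡ (11, 11985) mod (ℚ^×)²; places V = {2, 3, 5, 11, 17, 47, ∞}.
(a,b)_2: α=2, β=0; u≡3, v≡1 (mod 8); ε(u)ε(v)=1·0, αω(v)=2·0, βω(u)=0·1; sum ≡ 0  ⇒  +1.
(a,b)_5: α=4, u≡1; β=7, v≡3 (mod 5); (1|5)=+1, (3|5)=-1; sign (−1)^0·+1^7·-1^4 = +1.
(a,b)_∞: sgn(11)=+, sgn(11985)=+, so +1.
(a,b)_3: α=6, u≡2; β=11, v≡2 (mod 3); (2|3)=-1, (2|3)=-1; sign (−1)^0·-1^11·-1^6 = -1.
(a,b)_17: α=2, u≡14; β=3, v≡9 (mod 17); (14|17)=-1, (9|17)=+1; sign (−1)^0·-1^3·+1^2 = -1.
(a,b)_11: α=-3, u≡1; β=-8, v≡7 (mod 11); (1|11)=+1, (7|11)=-1; sign (−1)^0·+1^-8·-1^-3 = -1.
(a,b)_47: α=2, u≡35; β=3, v≡29 (mod 47); (35|47)=-1, (29|47)=-1; sign (−1)^0·-1^3·-1^2 = -1.
|Ram(11, 11985)| = 4, even; anisotropic at {3, 11, 17, 47}.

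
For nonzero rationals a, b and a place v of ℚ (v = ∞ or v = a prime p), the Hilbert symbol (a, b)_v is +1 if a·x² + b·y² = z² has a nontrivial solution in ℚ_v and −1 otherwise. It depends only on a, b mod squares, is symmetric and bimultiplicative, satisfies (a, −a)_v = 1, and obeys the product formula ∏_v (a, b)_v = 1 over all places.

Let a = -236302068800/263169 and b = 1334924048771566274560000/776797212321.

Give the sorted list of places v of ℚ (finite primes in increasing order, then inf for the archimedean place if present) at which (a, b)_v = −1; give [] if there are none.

Mod squares: a ≡ -1073, b ≡ 56869. Check v ∈ {∞, 2, 3, 5, 7, 11, 13, 19, 29, 31, 37, 53}.
v=37: a=37^1·(≡31), b=37^1·(≡8) mod 37; (31|37)=-1, (8|37)=-1; (−1)^{1·1·18}·(-1)^1·(-1)^1 = +1.
v=11: a=11^0·(≡1), b=11^2·(≡2) mod 11; (1|11)=+1, (2|11)=-1; (−1)^{0·2·5}·(+1)^2·(-1)^0 = +1.
v=3: a=3^-6·(≡1), b=3^-14·(≡1) mod 3; (1|3)=+1, (1|3)=+1; (−1)^{-6·-14·1}·(+1)^-14·(+1)^-6 = +1.
v=53: a=53^2·(≡4), b=53^5·(≡29) mod 53; (4|53)=+1, (29|53)=+1; (−1)^{2·5·26}·(+1)^5·(+1)^2 = +1.
v=19: a=19^-2·(≡15), b=19^0·(≡8) mod 19; (15|19)=-1, (8|19)=-1; (−1)^{-2·0·9}·(-1)^0·(-1)^-2 = +1.
v=∞: -1073 < 0 and 56869 > 0  ⇒  (a,b)_∞ = +1.
v=7: a=7^2·(≡3), b=7^4·(≡2) mod 7; (3|7)=-1, (2|7)=+1; (−1)^{2·4·3}·(-1)^4·(+1)^2 = +1.
v=5: a=5^2·(≡2), b=5^4·(≡1) mod 5; (2|5)=-1, (1|5)=+1; (−1)^{2·4·2}·(-1)^4·(+1)^2 = +1.
v=31: a=31^0·(≡29), b=31^-2·(≡23) mod 31; (29|31)=-1, (23|31)=-1; (−1)^{0·-2·15}·(-1)^-2·(-1)^0 = +1.
v=29: a=29^1·(≡8), b=29^1·(≡10) mod 29; (8|29)=-1, (10|29)=-1; (−1)^{1·1·14}·(-1)^1·(-1)^1 = +1.
v=2: v_2(a)=6, v_2(b)=14; units ≡ 7, 5 (mod 8); ε·ε+αω+βω = 1·0+6·1+14·0 ≡ 0  ⇒  (a,b)_2 = +1.
v=13: a=13^0·(≡6), b=13^-2·(≡5) mod 13; (6|13)=-1, (5|13)=-1; (−1)^{0·-2·6}·(-1)^-2·(-1)^0 = +1.
Every local symbol is +1, so the conic -1073·x² + 56869·y² = z² has ℚ_v-points for all v and hence a ℚ-point; (a, b / ℚ) ≅ M_2(ℚ).

[]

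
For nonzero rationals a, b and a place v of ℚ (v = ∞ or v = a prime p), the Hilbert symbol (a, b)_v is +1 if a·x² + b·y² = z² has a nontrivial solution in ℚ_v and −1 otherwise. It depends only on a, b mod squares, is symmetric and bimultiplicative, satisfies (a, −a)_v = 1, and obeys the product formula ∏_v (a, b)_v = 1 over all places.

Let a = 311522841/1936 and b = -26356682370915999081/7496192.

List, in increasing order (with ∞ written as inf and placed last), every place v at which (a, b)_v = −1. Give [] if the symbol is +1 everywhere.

[3, 19]

(a, b) ≡ (969, -1938) mod (ℚ^×)²; places V = {2, 3, 7, 11, 17, 19, ∞}.
(a,b)_17: α=1, u≡11; β=1, v≡7 (mod 17); (11|17)=-1, (7|17)=-1; sign (−1)^0·-1^1·-1^1 = +1.
(a,b)_11: α=-2, u≡5; β=-4, v≡9 (mod 11); (5|11)=+1, (9|11)=+1; sign (−1)^0·+1^-4·+1^-2 = +1.
(a,b)_19: α=1, u≡8; β=3, v≡12 (mod 19); (8|19)=-1, (12|19)=-1; sign (−1)^1·-1^3·-1^1 = -1.
(a,b)_7: α=2, u≡5; β=4, v≡2 (mod 7); (5|7)=-1, (2|7)=+1; sign (−1)^0·-1^4·+1^2 = +1.
(a,b)_∞: sgn(969)=+, sgn(-1938)=−, so +1.
(a,b)_3: α=9, u≡2; β=23, v≡2 (mod 3); (2|3)=-1, (2|3)=-1; sign (−1)^1·-1^23·-1^9 = -1.
(a,b)_2: α=-4, β=-9; u≡1, v≡7 (mod 8); ε(u)ε(v)=0·1, αω(v)=-4·0, βω(u)=-9·0; sum ≡ 0  ⇒  +1.
Ram(969, -1938) = {3, 19}; no ℚ_3-point on the conic.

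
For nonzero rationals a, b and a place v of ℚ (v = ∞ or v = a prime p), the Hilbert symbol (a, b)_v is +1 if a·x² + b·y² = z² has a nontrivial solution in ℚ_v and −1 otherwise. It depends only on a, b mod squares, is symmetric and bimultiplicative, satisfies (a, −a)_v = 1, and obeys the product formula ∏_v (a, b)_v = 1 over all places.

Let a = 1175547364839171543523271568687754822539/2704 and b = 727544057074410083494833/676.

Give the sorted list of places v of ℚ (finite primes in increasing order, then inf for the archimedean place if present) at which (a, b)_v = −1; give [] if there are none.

(a, b) ≡ (9189299, 19536913) mod (ℚ^×)²; places V = {2, 3, 7, 11, 13, 17, 23, 31, 47, 53, ∞}.
(a,b)_13: α=-2, u≡7; β=-2, v≡7 (mod 13); (7|13)=-1, (7|13)=-1; sign (−1)^0·-1^-2·-1^-2 = +1.
(a,b)_17: α=3, u≡2; β=2, v≡3 (mod 17); (2|17)=+1, (3|17)=-1; sign (−1)^0·+1^2·-1^3 = -1.
(a,b)_53: α=5, u≡12; β=3, v≡13 (mod 53); (12|53)=-1, (13|53)=+1; sign (−1)^0·-1^3·+1^5 = -1.
(a,b)_2: α=-4, β=-2; u≡3, v≡1 (mod 8); ε(u)ε(v)=1·0, αω(v)=-4·0, βω(u)=-2·1; sum ≡ 0  ⇒  +1.
(a,b)_3: α=4, u≡2; β=2, v≡1 (mod 3); (2|3)=-1, (1|3)=+1; sign (−1)^0·-1^2·+1^4 = +1.
(a,b)_31: α=5, u≡14; β=3, v≡23 (mod 31); (14|31)=+1, (23|31)=-1; sign (−1)^1·+1^3·-1^5 = +1.
(a,b)_11: α=2, u≡3; β=1, v≡3 (mod 11); (3|11)=+1, (3|11)=+1; sign (−1)^0·+1^1·+1^2 = +1.
(a,b)_∞: sgn(9189299)=+, sgn(19536913)=+, so +1.
(a,b)_23: α=2, u≡5; β=1, v≡12 (mod 23); (5|23)=-1, (12|23)=+1; sign (−1)^0·-1^1·+1^2 = -1.
(a,b)_7: α=5, u≡3; β=4, v≡1 (mod 7); (3|7)=-1, (1|7)=+1; sign (−1)^0·-1^4·+1^5 = +1.
(a,b)_47: α=5, u≡40; β=3, v≡5 (mod 47); (40|47)=-1, (5|47)=-1; sign (−1)^1·-1^3·-1^5 = -1.
(9189299, 19536913 / ℚ) ramifies at {17, 23, 47, 53}: a division algebra.

[17, 23, 47, 53]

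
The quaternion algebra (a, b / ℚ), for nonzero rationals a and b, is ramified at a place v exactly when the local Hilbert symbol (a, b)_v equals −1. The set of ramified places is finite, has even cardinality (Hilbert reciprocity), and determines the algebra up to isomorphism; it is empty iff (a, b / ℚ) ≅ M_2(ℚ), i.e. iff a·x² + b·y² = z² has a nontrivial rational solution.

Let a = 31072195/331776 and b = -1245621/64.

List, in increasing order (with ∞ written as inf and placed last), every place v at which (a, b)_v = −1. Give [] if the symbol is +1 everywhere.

[2, 11, 13, 19]

(a, b) ≡ (256795, -741) mod (ℚ^×)²; places V = {2, 3, 5, 7, 11, 13, 19, 23, 29, 41, ∞}.
(a,b)_29: α=1, u≡14; β=0, v≡22 (mod 29); (14|29)=-1, (22|29)=+1; sign (−1)^0·-1^0·+1^1 = +1.
(a,b)_7: α=1, u≡6; β=0, v≡1 (mod 7); (6|7)=-1, (1|7)=+1; sign (−1)^0·-1^0·+1^1 = +1.
(a,b)_41: α=0, u≡35; β=2, v≡7 (mod 41); (35|41)=-1, (7|41)=-1; sign (−1)^0·-1^2·-1^0 = +1.
(a,b)_11: α=3, u≡5; β=0, v≡7 (mod 11); (5|11)=+1, (7|11)=-1; sign (−1)^0·+1^0·-1^3 = -1.
(a,b)_∞: sgn(256795)=+, sgn(-741)=−, so +1.
(a,b)_19: α=0, u≡3; β=1, v≡15 (mod 19); (3|19)=-1, (15|19)=-1; sign (−1)^0·-1^1·-1^0 = -1.
(a,b)_23: α=1, u≡14; β=0, v≡2 (mod 23); (14|23)=-1, (2|23)=+1; sign (−1)^0·-1^0·+1^1 = +1.
(a,b)_5: α=1, u≡4; β=0, v≡1 (mod 5); (4|5)=+1, (1|5)=+1; sign (−1)^0·+1^0·+1^1 = +1.
(a,b)_2: α=-12, β=-6; u≡3, v≡3 (mod 8); ε(u)ε(v)=1·1, αω(v)=-12·1, βω(u)=-6·1; sum ≡ 1  ⇒  -1.
(a,b)_3: α=-4, u≡1; β=1, v≡2 (mod 3); (1|3)=+1, (2|3)=-1; sign (−1)^0·+1^1·-1^-4 = +1.
(a,b)_13: α=0, u≡8; β=1, v≡7 (mod 13); (8|13)=-1, (7|13)=-1; sign (−1)^0·-1^1·-1^0 = -1.
(256795, -741 / ℚ) ramifies at {2, 11, 13, 19}: a division algebra.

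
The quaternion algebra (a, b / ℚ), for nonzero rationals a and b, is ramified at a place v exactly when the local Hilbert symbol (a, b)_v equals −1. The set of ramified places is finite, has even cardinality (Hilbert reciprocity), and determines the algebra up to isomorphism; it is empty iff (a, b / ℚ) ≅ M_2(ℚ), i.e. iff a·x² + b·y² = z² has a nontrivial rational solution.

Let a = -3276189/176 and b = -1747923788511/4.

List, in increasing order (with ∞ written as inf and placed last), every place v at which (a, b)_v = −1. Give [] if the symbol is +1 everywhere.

(a, b) ≡ (-81719, -391) mod (ℚ^×)²; places V = {2, 3, 7, 11, 17, 19, 23, ∞}.
(a,b)_7: α=2, u≡3; β=0, v≡4 (mod 7); (3|7)=-1, (4|7)=+1; sign (−1)^0·-1^0·+1^2 = +1.
(a,b)_3: α=2, u≡1; β=4, v≡2 (mod 3); (1|3)=+1, (2|3)=-1; sign (−1)^0·+1^4·-1^2 = +1.
(a,b)_17: α=1, u≡2; β=3, v≡14 (mod 17); (2|17)=+1, (14|17)=-1; sign (−1)^0·+1^3·-1^1 = -1.
(a,b)_11: α=-1, u≡8; β=0, v≡3 (mod 11); (8|11)=-1, (3|11)=+1; sign (−1)^0·-1^0·+1^-1 = +1.
(a,b)_∞: sgn(-81719)=−, sgn(-391)=−, so -1.
(a,b)_19: α=1, u≡14; β=2, v≡13 (mod 19); (14|19)=-1, (13|19)=-1; sign (−1)^0·-1^2·-1^1 = -1.
(a,b)_2: α=-4, β=-2; u≡1, v≡1 (mod 8); ε(u)ε(v)=0·0, αω(v)=-4·0, βω(u)=-2·0; sum ≡ 0  ⇒  +1.
(a,b)_23: α=1, u≡12; β=3, v≡18 (mod 23); (12|23)=+1, (18|23)=+1; sign (−1)^1·+1^3·+1^1 = -1.
Ram(-81719, -391) = {17, 19, 23, ∞}; no ℚ_17-point on the conic.

[17, 19, 23, inf]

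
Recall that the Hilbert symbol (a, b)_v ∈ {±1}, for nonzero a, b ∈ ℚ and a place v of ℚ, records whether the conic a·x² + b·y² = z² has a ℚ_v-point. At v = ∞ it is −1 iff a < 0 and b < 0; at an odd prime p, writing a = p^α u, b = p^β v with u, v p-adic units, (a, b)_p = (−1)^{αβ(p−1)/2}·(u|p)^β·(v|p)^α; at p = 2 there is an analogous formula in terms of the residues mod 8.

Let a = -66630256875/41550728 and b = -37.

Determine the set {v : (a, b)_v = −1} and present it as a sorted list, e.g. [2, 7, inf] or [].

[2, 7, 17, inf]

Mod squares: a ≡ -140182, b ≡ -37. Check v ∈ {∞, 2, 3, 5, 7, 13, 17, 19, 31, 37, 43, 53}.
v=5: a=5^4·(≡3), b=5^0·(≡3) mod 5; (3|5)=-1, (3|5)=-1; (−1)^{4·0·2}·(-1)^0·(-1)^4 = +1.
v=19: a=19^1·(≡15), b=19^0·(≡1) mod 19; (15|19)=-1, (1|19)=+1; (−1)^{1·0·9}·(-1)^0·(+1)^1 = +1.
v=3: a=3^2·(≡2), b=3^0·(≡2) mod 3; (2|3)=-1, (2|3)=-1; (−1)^{2·0·1}·(-1)^0·(-1)^2 = +1.
v=13: a=13^2·(≡10), b=13^0·(≡2) mod 13; (10|13)=+1, (2|13)=-1; (−1)^{2·0·6}·(+1)^0·(-1)^2 = +1.
v=7: a=7^1·(≡1), b=7^0·(≡5) mod 7; (1|7)=+1, (5|7)=-1; (−1)^{1·0·3}·(+1)^0·(-1)^1 = -1.
v=43: a=43^-2·(≡9), b=43^0·(≡6) mod 43; (9|43)=+1, (6|43)=+1; (−1)^{-2·0·21}·(+1)^0·(+1)^-2 = +1.
v=31: a=31^1·(≡10), b=31^0·(≡25) mod 31; (10|31)=+1, (25|31)=+1; (−1)^{1·0·15}·(+1)^0·(+1)^1 = +1.
v=2: v_2(a)=-3, v_2(b)=0; units ≡ 5, 3 (mod 8); ε·ε+αω+βω = 0·1+-3·1+0·1 ≡ 1  ⇒  (a,b)_2 = -1.
v=∞: -140182 < 0 and -37 < 0  ⇒  (a,b)_∞ = -1.
v=17: a=17^1·(≡2), b=17^0·(≡14) mod 17; (2|17)=+1, (14|17)=-1; (−1)^{1·0·8}·(+1)^0·(-1)^1 = -1.
v=53: a=53^-2·(≡21), b=53^0·(≡16) mod 53; (21|53)=-1, (16|53)=+1; (−1)^{-2·0·26}·(-1)^0·(+1)^-2 = +1.
v=37: a=37^0·(≡21), b=37^1·(≡36) mod 37; (21|37)=+1, (36|37)=+1; (−1)^{0·1·18}·(+1)^1·(+1)^0 = +1.
(-140182, -37 / ℚ) ramifies at {2, 7, 17, ∞}: a division algebra.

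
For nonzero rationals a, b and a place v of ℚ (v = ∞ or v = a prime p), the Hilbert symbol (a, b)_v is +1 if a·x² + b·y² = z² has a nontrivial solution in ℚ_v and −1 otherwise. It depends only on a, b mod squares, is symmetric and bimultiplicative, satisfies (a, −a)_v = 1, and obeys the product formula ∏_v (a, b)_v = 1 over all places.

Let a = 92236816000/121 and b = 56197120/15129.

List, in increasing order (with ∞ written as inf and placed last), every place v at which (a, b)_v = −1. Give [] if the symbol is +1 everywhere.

[5, 7]

Mod squares: a ≡ 10, b ≡ 70. Check v ∈ {∞, 2, 3, 5, 7, 11, 41}.
v=2: v_2(a)=7, v_2(b)=15; units ≡ 5, 3 (mod 8); ε·ε+αω+βω = 0·1+7·1+15·1 ≡ 0  ⇒  (a,b)_2 = +1.
v=∞: 10 > 0 and 70 > 0  ⇒  (a,b)_∞ = +1.
v=41: a=41^0·(≡20), b=41^-2·(≡34) mod 41; (20|41)=+1, (34|41)=-1; (−1)^{0·-2·20}·(+1)^-2·(-1)^0 = +1.
v=7: a=7^8·(≡6), b=7^3·(≡6) mod 7; (6|7)=-1, (6|7)=-1; (−1)^{8·3·3}·(-1)^3·(-1)^8 = -1.
v=5: a=5^3·(≡3), b=5^1·(≡1) mod 5; (3|5)=-1, (1|5)=+1; (−1)^{3·1·2}·(-1)^1·(+1)^3 = -1.
v=3: a=3^0·(≡1), b=3^-2·(≡1) mod 3; (1|3)=+1, (1|3)=+1; (−1)^{0·-2·1}·(+1)^-2·(+1)^0 = +1.
v=11: a=11^-2·(≡10), b=11^0·(≡3) mod 11; (10|11)=-1, (3|11)=+1; (−1)^{-2·0·5}·(-1)^0·(+1)^-2 = +1.
(10, 70 / ℚ) ramifies at {5, 7}: a division algebra.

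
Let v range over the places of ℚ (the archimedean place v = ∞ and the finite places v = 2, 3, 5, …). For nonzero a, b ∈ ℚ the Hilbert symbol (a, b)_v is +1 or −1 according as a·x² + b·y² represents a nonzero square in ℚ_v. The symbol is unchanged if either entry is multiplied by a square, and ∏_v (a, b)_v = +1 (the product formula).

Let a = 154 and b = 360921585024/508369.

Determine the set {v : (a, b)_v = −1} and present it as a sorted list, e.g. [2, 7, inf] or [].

Mod squares: a ≡ 154, b ≡ 6006. Check v ∈ {∞, 2, 3, 7, 11, 13, 17, 19, 23, 31}.
v=11: a=11^1·(≡3), b=11^1·(≡2) mod 11; (3|11)=+1, (2|11)=-1; (−1)^{1·1·5}·(+1)^1·(-1)^1 = +1.
v=7: a=7^1·(≡1), b=7^1·(≡1) mod 7; (1|7)=+1, (1|7)=+1; (−1)^{1·1·3}·(+1)^1·(+1)^1 = -1.
v=23: a=23^0·(≡16), b=23^-2·(≡4) mod 23; (16|23)=+1, (4|23)=+1; (−1)^{0·-2·11}·(+1)^-2·(+1)^0 = +1.
v=3: a=3^0·(≡1), b=3^3·(≡1) mod 3; (1|3)=+1, (1|3)=+1; (−1)^{0·3·1}·(+1)^3·(+1)^0 = +1.
v=31: a=31^0·(≡30), b=31^-2·(≡15) mod 31; (30|31)=-1, (15|31)=-1; (−1)^{0·-2·15}·(-1)^-2·(-1)^0 = +1.
v=13: a=13^0·(≡11), b=13^1·(≡2) mod 13; (11|13)=-1, (2|13)=-1; (−1)^{0·1·6}·(-1)^1·(-1)^0 = -1.
v=2: v_2(a)=1, v_2(b)=7; units ≡ 5, 3 (mod 8); ε·ε+αω+βω = 0·1+1·1+7·1 ≡ 0  ⇒  (a,b)_2 = +1.
v=∞: 154 > 0 and 6006 > 0  ⇒  (a,b)_∞ = +1.
v=17: a=17^0·(≡1), b=17^2·(≡11) mod 17; (1|17)=+1, (11|17)=-1; (−1)^{0·2·8}·(+1)^2·(-1)^0 = +1.
v=19: a=19^0·(≡2), b=19^2·(≡2) mod 19; (2|19)=-1, (2|19)=-1; (−1)^{0·2·9}·(-1)^2·(-1)^0 = +1.
Ram(154, 6006) = {7, 13}; no ℚ_7-point on the conic.

[7, 13]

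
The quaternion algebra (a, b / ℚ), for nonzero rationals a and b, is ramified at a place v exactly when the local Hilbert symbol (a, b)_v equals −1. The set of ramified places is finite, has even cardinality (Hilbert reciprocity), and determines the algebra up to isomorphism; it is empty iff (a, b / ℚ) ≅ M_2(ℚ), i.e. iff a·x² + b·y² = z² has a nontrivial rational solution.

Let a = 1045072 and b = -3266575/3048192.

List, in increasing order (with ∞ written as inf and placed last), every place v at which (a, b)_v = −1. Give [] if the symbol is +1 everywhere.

Mod squares: a ≡ 1333, b ≡ -741. Check v ∈ {∞, 2, 3, 5, 7, 13, 19, 23, 31, 43}.
v=43: a=43^1·(≡9), b=43^0·(≡33) mod 43; (9|43)=+1, (33|43)=-1; (−1)^{1·0·21}·(+1)^0·(-1)^1 = -1.
v=∞: 1333 > 0 and -741 < 0  ⇒  (a,b)_∞ = +1.
v=19: a=19^0·(≡15), b=19^1·(≡2) mod 19; (15|19)=-1, (2|19)=-1; (−1)^{0·1·9}·(-1)^1·(-1)^0 = -1.
v=23: a=23^0·(≡21), b=23^2·(≡6) mod 23; (21|23)=-1, (6|23)=+1; (−1)^{0·2·11}·(-1)^2·(+1)^0 = +1.
v=13: a=13^0·(≡2), b=13^1·(≡7) mod 13; (2|13)=-1, (7|13)=-1; (−1)^{0·1·6}·(-1)^1·(-1)^0 = -1.
v=2: v_2(a)=4, v_2(b)=-8; units ≡ 5, 3 (mod 8); ε·ε+αω+βω = 0·1+4·1+-8·1 ≡ 0  ⇒  (a,b)_2 = +1.
v=31: a=31^1·(≡15), b=31^0·(≡15) mod 31; (15|31)=-1, (15|31)=-1; (−1)^{1·0·15}·(-1)^0·(-1)^1 = -1.
v=7: a=7^2·(≡6), b=7^-2·(≡4) mod 7; (6|7)=-1, (4|7)=+1; (−1)^{2·-2·3}·(-1)^-2·(+1)^2 = +1.
v=5: a=5^0·(≡2), b=5^2·(≡1) mod 5; (2|5)=-1, (1|5)=+1; (−1)^{0·2·2}·(-1)^2·(+1)^0 = +1.
v=3: a=3^0·(≡1), b=3^-5·(≡2) mod 3; (1|3)=+1, (2|3)=-1; (−1)^{0·-5·1}·(+1)^-5·(-1)^0 = +1.
Ram(1333, -741) = {13, 19, 31, 43}; no ℚ_13-point on the conic.

[13, 19, 31, 43]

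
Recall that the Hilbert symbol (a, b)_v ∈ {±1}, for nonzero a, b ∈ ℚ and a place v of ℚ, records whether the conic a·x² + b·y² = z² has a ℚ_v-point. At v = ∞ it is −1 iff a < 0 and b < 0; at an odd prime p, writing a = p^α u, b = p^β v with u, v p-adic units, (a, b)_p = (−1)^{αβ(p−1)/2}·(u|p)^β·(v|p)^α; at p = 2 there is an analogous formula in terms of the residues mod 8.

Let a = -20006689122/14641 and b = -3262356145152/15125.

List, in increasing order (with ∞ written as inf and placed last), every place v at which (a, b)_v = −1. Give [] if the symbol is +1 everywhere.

(a, b) ≡ (-1938, -1885) mod (ℚ^×)²; places V = {2, 3, 5, 7, 11, 13, 17, 19, 29, ∞}.
(a,b)_7: α=2, u≡4; β=0, v≡3 (mod 7); (4|7)=+1, (3|7)=-1; sign (−1)^0·+1^0·-1^2 = +1.
(a,b)_5: α=0, u≡3; β=-3, v≡3 (mod 5); (3|5)=-1, (3|5)=-1; sign (−1)^0·-1^-3·-1^0 = -1.
(a,b)_11: α=-4, u≡9; β=-2, v≡7 (mod 11); (9|11)=+1, (7|11)=-1; sign (−1)^0·+1^-2·-1^-4 = +1.
(a,b)_3: α=7, u≡2; β=4, v≡2 (mod 3); (2|3)=-1, (2|3)=-1; sign (−1)^0·-1^4·-1^7 = -1.
(a,b)_∞: sgn(-1938)=−, sgn(-1885)=−, so -1.
(a,b)_19: α=1, u≡13; β=2, v≡13 (mod 19); (13|19)=-1, (13|19)=-1; sign (−1)^0·-1^2·-1^1 = -1.
(a,b)_29: α=0, u≡13; β=1, v≡6 (mod 29); (13|29)=+1, (6|29)=+1; sign (−1)^0·+1^1·+1^0 = +1.
(a,b)_2: α=1, β=10; u≡7, v≡3 (mod 8); ε(u)ε(v)=1·1, αω(v)=1·1, βω(u)=10·0; sum ≡ 0  ⇒  +1.
(a,b)_13: α=0, u≡3; β=1, v≡5 (mod 13); (3|13)=+1, (5|13)=-1; sign (−1)^0·+1^1·-1^0 = +1.
(a,b)_17: α=3, u≡5; β=2, v≡16 (mod 17); (5|17)=-1, (16|17)=+1; sign (−1)^0·-1^2·+1^3 = +1.
|Ram(-1938, -1885)| = 4, even; anisotropic at {3, 5, 19, ∞}.

[3, 5, 19, inf]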